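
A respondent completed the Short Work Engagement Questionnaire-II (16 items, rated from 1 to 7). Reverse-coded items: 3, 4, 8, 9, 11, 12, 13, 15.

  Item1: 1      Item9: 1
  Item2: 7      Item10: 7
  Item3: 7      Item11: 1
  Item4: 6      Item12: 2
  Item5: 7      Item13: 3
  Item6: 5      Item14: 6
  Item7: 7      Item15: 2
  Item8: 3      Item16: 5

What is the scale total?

84

Raw sum = 70. Reverse-coded items: 3, 4, 8, 9, 11, 12, 13, 15; their raw sum = 25.
Each reversal replaces raw with 8 − raw, changing the total by 8 − 2·raw per item.
Total = 70 + 8·8 − 2·25 = 70 + 64 − 50 = 84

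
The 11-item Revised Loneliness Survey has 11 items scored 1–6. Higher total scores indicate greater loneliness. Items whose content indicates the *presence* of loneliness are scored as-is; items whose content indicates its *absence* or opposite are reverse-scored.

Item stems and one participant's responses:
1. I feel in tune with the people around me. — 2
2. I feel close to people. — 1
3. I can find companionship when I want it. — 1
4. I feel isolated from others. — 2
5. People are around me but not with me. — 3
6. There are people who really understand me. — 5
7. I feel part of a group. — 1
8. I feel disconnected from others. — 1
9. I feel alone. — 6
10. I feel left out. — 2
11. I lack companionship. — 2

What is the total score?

Items 1, 2, 3, 6, 7 describe the absence/opposite of loneliness → reverse-score.
on a 1–6 scale, reversed = 7 − raw.
  item 1: 7 − 2 = 5
  item 2: 7 − 1 = 6
  item 3: 7 − 1 = 6
  item 4: 2
  item 5: 3
  item 6: 7 − 5 = 2
  item 7: 7 − 1 = 6
  item 8: 1
  item 9: 6
  item 10: 2
  item 11: 2
Total = 5 + 6 + 6 + 2 + 3 + 2 + 6 + 1 + 6 + 2 + 2 = 41

41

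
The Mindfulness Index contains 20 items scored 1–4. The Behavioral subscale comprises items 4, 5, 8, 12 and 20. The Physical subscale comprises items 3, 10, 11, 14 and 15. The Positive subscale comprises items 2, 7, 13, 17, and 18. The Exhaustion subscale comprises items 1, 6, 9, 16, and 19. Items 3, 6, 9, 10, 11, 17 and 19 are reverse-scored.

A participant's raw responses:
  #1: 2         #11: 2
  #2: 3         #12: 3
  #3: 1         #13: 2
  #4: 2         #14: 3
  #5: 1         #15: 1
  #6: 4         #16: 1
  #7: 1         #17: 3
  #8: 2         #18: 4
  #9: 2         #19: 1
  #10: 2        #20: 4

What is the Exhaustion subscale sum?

Exhaustion items: 1, 6, 9, 16, 19.
Of these, items 6, 9, & 19 are reverse-scored; on a 1–4 scale, reversed = 5 − raw.
  item 1: 2
  item 6: 5 − 4 = 1
  item 9: 5 − 2 = 3
  item 16: 1
  item 19: 5 − 1 = 4
Sum = 2 + 1 + 3 + 1 + 4 = 11

11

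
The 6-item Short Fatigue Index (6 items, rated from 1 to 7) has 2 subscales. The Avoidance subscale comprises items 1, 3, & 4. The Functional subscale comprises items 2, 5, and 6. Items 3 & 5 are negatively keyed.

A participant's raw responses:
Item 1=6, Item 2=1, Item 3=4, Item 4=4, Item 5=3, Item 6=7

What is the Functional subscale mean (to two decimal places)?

4.33

Functional items: 2, 5, 6.
Of these, item 5 is negatively keyed; reverse-coded value = 8 − response.
  item 2: 1
  item 5: 8 − 3 = 5
  item 6: 7
Sum = 1 + 5 + 7 = 13
Mean = 13 / 3 = 4.33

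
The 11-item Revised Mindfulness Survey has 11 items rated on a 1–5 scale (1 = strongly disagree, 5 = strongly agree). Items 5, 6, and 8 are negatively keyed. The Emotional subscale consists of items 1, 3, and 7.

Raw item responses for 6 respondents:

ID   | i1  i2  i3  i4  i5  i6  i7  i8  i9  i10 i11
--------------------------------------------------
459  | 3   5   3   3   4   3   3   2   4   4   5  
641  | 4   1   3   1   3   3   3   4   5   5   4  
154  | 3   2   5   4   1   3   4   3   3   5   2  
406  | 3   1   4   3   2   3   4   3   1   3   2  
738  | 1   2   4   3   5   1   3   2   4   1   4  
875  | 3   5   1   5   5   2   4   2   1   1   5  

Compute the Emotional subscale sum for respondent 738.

8

Respondent 738 raw: 1, 2, 4, 3, 5, 1, 3, 2, 4, 1, 4.
Emotional items: 1, 3, 7.
Reverse-coded (reversed = (1+5) − raw = 6 − raw):
  item 1: 1
  item 3: 4
  item 7: 3
Sum = 1 + 4 + 3 = 8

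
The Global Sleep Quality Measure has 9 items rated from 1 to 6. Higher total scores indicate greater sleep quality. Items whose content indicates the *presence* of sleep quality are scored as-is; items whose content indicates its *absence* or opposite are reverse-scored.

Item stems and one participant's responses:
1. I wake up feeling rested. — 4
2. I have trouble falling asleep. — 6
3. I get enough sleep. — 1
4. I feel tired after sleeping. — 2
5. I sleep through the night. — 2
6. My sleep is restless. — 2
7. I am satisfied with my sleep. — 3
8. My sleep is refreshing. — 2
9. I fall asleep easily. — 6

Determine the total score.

29

Items 2, 4, 6 describe the absence/opposite of sleep quality → reverse-score.
reversed = (1+6) − raw = 7 − raw.
  item 1: 4
  item 2: 7 − 6 = 1
  item 3: 1
  item 4: 7 − 2 = 5
  item 5: 2
  item 6: 7 − 2 = 5
  item 7: 3
  item 8: 2
  item 9: 6
Total = 4 + 1 + 1 + 5 + 2 + 5 + 3 + 2 + 6 = 29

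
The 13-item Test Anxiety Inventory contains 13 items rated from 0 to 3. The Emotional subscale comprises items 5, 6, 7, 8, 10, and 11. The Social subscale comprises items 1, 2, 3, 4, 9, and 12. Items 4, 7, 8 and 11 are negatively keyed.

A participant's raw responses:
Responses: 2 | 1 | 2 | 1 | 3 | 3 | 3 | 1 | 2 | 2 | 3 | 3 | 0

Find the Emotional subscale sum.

Emotional items: 5, 6, 7, 8, 10, 11.
Of these, items 7, 8, & 11 are negatively keyed; reversed = (0+3) − raw = 3 − raw.
  item 5: 3
  item 6: 3
  item 7: 3 − 3 = 0
  item 8: 3 − 1 = 2
  item 10: 2
  item 11: 3 − 3 = 0
Sum = 3 + 3 + 0 + 2 + 2 + 0 = 10

10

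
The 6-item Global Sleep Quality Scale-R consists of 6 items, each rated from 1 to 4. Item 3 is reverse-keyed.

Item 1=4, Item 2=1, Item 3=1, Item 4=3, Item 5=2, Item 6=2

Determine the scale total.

Raw sum = 13. Reverse-keyed items: 3; their raw sum = 1.
Each reversal replaces raw with 5 − raw, changing the total by 5 − 2·raw per item.
Total = 13 + 1·5 − 2·1 = 13 + 5 − 2 = 16

16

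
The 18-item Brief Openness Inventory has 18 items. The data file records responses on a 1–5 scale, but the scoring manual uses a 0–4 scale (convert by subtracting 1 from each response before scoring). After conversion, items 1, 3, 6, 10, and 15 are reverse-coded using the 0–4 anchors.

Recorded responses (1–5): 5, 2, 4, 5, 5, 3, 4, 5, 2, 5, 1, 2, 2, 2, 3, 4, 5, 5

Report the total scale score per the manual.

36

Convert to 0–4: 4, 1, 3, 4, 4, 2, 3, 4, 1, 4, 0, 1, 1, 1, 2, 3, 4, 4
Reverse-coded (reverse-coded value = 4 − response):
  item 1: 4 − 4 = 0
  item 3: 4 − 3 = 1
  item 6: 4 − 2 = 2
  item 10: 4 − 4 = 0
  item 15: 4 − 2 = 2
Scored: 0, 1, 1, 4, 4, 2, 3, 4, 1, 0, 0, 1, 1, 1, 2, 3, 4, 4
Total = 36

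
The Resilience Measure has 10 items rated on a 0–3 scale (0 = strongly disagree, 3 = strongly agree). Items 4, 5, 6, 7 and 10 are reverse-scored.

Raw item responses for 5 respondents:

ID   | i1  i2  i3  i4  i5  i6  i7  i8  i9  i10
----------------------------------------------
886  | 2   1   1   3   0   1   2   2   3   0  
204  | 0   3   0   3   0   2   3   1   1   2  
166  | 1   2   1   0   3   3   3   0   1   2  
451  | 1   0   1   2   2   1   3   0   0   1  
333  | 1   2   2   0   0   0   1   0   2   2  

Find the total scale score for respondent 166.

9

Respondent 166 raw: 1, 2, 1, 0, 3, 3, 3, 0, 1, 2.
Reverse-coded (reverse-coded value = 3 − response):
  item 1: 1
  item 2: 2
  item 3: 1
  item 4: 3 − 0 = 3
  item 5: 3 − 3 = 0
  item 6: 3 − 3 = 0
  item 7: 3 − 3 = 0
  item 8: 0
  item 9: 1
  item 10: 3 − 2 = 1
Sum = 1 + 2 + 1 + 3 + 0 + 0 + 0 + 0 + 1 + 1 = 9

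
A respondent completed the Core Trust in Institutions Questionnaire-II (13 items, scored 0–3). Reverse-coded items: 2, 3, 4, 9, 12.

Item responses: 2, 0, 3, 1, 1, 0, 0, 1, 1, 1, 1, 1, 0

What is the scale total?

Apply reverse scoring (on a 0–3 scale, reversed = 3 − raw):
  item 2: 3 − 0 = 3
  item 3: 3 − 3 = 0
  item 4: 3 − 1 = 2
  item 9: 3 − 1 = 2
  item 12: 3 − 1 = 2
Scored items: 2, 3, 0, 2, 1, 0, 0, 1, 2, 1, 1, 2, 0
Total = 2 + 3 + 0 + 2 + 1 + 0 + 0 + 1 + 2 + 1 + 1 + 2 + 0 = 15

15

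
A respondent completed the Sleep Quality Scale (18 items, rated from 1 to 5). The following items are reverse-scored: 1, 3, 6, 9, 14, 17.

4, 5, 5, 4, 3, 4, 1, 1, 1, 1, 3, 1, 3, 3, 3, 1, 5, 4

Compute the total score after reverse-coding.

Raw sum = 52. Reverse-scored items: 1, 3, 6, 9, 14, 17; their raw sum = 22.
Each reversal replaces raw with 6 − raw, changing the total by 6 − 2·raw per item.
Total = 52 + 6·6 − 2·22 = 52 + 36 − 44 = 44

44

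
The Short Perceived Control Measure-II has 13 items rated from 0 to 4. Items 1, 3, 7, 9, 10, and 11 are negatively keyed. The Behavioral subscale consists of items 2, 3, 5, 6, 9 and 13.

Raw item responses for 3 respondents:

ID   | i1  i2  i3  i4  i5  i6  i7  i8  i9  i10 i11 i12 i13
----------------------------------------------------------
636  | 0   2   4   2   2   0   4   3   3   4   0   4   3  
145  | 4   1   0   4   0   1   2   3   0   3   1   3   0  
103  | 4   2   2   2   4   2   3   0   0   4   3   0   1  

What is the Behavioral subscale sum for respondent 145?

Respondent 145 raw: 4, 1, 0, 4, 0, 1, 2, 3, 0, 3, 1, 3, 0.
Behavioral items: 2, 3, 5, 6, 9, 13.
Reverse-coded (reversed = (0+4) − raw = 4 − raw):
  item 2: 1
  item 3: 4 − 0 = 4
  item 5: 0
  item 6: 1
  item 9: 4 − 0 = 4
  item 13: 0
Sum = 1 + 4 + 0 + 1 + 4 + 0 = 10

10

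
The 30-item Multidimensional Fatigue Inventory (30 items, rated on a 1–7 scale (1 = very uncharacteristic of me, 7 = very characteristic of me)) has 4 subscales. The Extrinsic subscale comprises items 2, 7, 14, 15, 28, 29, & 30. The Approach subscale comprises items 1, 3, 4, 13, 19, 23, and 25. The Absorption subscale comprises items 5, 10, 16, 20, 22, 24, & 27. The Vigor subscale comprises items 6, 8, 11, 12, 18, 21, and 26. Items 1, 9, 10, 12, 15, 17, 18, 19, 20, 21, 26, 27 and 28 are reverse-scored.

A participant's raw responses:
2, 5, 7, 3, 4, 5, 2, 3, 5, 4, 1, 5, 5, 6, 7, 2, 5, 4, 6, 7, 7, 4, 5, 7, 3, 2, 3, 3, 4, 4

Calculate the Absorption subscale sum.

Absorption items: 5, 10, 16, 20, 22, 24, 27.
Of these, items 10, 20 and 27 are reverse-scored; on a 1–7 scale, reversed = 8 − raw.
  item 5: 4
  item 10: 8 − 4 = 4
  item 16: 2
  item 20: 8 − 7 = 1
  item 22: 4
  item 24: 7
  item 27: 8 − 3 = 5
Sum = 4 + 4 + 2 + 1 + 4 + 7 + 5 = 27

27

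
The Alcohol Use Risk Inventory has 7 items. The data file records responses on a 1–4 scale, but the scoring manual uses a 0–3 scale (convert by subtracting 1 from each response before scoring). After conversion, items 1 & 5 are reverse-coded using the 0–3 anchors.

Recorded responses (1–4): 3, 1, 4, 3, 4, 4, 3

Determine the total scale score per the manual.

11

Convert to 0–3: 2, 0, 3, 2, 3, 3, 2
Reverse-coded (reverse-coded value = 3 − response):
  item 1: 3 − 2 = 1
  item 5: 3 − 3 = 0
Scored: 1, 0, 3, 2, 0, 3, 2
Total = 11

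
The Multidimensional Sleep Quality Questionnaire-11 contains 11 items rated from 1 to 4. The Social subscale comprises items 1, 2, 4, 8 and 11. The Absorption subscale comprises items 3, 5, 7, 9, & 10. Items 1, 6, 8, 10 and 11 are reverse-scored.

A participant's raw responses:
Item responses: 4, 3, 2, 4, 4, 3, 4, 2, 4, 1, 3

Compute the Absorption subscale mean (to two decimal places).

Absorption items: 3, 5, 7, 9, 10.
Of these, item 10 is reverse-scored; reverse-coded value = 5 − response.
  item 3: 2
  item 5: 4
  item 7: 4
  item 9: 4
  item 10: 5 − 1 = 4
Sum = 2 + 4 + 4 + 4 + 4 = 18
Mean = 18 / 5 = 3.60

3.60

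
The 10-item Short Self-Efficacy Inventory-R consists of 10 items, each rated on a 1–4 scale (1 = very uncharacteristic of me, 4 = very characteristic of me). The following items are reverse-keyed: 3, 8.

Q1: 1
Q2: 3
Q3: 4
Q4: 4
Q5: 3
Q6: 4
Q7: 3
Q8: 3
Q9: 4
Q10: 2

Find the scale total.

27

Apply reverse scoring (reverse-coded value = 5 − response):
  item 3: 5 − 4 = 1
  item 8: 5 − 3 = 2
Scored items: 1, 3, 1, 4, 3, 4, 3, 2, 4, 2
Total = 1 + 3 + 1 + 4 + 3 + 4 + 3 + 2 + 4 + 2 = 27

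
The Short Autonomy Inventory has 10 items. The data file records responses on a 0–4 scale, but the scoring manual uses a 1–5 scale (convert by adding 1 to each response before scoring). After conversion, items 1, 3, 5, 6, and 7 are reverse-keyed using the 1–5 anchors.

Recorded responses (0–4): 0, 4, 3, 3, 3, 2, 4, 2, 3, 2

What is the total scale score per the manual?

32

Convert to 1–5: 1, 5, 4, 4, 4, 3, 5, 3, 4, 3
Reverse-coded (reversed = (1+5) − raw = 6 − raw):
  item 1: 6 − 1 = 5
  item 3: 6 − 4 = 2
  item 5: 6 − 4 = 2
  item 6: 6 − 3 = 3
  item 7: 6 − 5 = 1
Scored: 5, 5, 2, 4, 2, 3, 1, 3, 4, 3
Total = 32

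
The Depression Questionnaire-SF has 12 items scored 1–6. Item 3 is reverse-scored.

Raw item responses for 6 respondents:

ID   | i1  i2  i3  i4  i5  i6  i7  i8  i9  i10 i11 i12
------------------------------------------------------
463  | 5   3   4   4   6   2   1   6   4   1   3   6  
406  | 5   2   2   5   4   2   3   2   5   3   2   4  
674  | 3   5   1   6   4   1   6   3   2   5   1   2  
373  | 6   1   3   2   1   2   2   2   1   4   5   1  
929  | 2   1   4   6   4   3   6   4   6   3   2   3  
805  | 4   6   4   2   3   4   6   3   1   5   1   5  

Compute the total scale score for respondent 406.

42

Respondent 406 raw: 5, 2, 2, 5, 4, 2, 3, 2, 5, 3, 2, 4.
Reverse-coded (reverse-coded value = 7 − response):
  item 1: 5
  item 2: 2
  item 3: 7 − 2 = 5
  item 4: 5
  item 5: 4
  item 6: 2
  item 7: 3
  item 8: 2
  item 9: 5
  item 10: 3
  item 11: 2
  item 12: 4
Sum = 5 + 2 + 5 + 5 + 4 + 2 + 3 + 2 + 5 + 3 + 2 + 4 = 42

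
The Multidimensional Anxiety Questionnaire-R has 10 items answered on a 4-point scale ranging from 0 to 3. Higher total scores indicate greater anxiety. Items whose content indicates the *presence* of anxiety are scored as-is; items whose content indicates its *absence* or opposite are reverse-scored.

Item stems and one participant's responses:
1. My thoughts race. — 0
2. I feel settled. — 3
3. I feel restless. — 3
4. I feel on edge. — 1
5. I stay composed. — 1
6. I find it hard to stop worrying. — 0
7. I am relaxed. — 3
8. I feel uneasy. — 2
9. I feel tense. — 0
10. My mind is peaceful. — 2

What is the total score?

9

Items 2, 5, 7, 10 describe the absence/opposite of anxiety → reverse-score.
on a 0–3 scale, reversed = 3 − raw.
  item 1: 0
  item 2: 3 − 3 = 0
  item 3: 3
  item 4: 1
  item 5: 3 − 1 = 2
  item 6: 0
  item 7: 3 − 3 = 0
  item 8: 2
  item 9: 0
  item 10: 3 − 2 = 1
Total = 0 + 0 + 3 + 1 + 2 + 0 + 0 + 2 + 0 + 1 = 9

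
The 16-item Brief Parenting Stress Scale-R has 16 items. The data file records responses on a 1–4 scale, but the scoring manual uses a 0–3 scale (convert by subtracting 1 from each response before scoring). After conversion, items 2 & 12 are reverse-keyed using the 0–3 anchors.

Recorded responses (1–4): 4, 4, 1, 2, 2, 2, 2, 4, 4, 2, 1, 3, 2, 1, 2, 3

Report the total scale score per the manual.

Convert to 0–3: 3, 3, 0, 1, 1, 1, 1, 3, 3, 1, 0, 2, 1, 0, 1, 2
Reverse-coded (reversed = (0+3) − raw = 3 − raw):
  item 2: 3 − 3 = 0
  item 12: 3 − 2 = 1
Scored: 3, 0, 0, 1, 1, 1, 1, 3, 3, 1, 0, 1, 1, 0, 1, 2
Total = 19

19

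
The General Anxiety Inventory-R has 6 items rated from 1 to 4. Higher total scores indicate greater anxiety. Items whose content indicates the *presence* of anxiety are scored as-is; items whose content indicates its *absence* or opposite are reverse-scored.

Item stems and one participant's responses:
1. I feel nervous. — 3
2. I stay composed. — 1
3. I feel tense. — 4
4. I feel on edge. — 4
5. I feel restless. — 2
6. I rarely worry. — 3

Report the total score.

19

Items 2, 6 describe the absence/opposite of anxiety → reverse-score.
on a 1–4 scale, reversed = 5 − raw.
  item 1: 3
  item 2: 5 − 1 = 4
  item 3: 4
  item 4: 4
  item 5: 2
  item 6: 5 − 3 = 2
Total = 3 + 4 + 4 + 4 + 2 + 2 = 19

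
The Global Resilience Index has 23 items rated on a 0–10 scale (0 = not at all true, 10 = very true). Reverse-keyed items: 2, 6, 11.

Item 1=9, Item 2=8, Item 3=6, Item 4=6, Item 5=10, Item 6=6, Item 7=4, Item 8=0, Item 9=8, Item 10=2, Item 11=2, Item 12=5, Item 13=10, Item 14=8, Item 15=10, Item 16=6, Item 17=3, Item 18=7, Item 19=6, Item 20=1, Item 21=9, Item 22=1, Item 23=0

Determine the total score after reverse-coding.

Reversing items 2, 6, and 11 with 10 − raw:
Total = 9 + (10−8) + 6 + 6 + 10 + (10−6) + 4 + 0 + 8 + 2 + (10−2) + 5 + 10 + 8 + 10 + 6 + 3 + 7 + 6 + 1 + 9 + 1 + 0
      = 9 + 2 + 6 + 6 + 10 + 4 + 4 + 0 + 8 + 2 + 8 + 5 + 10 + 8 + 10 + 6 + 3 + 7 + 6 + 1 + 9 + 1 + 0 = 125

125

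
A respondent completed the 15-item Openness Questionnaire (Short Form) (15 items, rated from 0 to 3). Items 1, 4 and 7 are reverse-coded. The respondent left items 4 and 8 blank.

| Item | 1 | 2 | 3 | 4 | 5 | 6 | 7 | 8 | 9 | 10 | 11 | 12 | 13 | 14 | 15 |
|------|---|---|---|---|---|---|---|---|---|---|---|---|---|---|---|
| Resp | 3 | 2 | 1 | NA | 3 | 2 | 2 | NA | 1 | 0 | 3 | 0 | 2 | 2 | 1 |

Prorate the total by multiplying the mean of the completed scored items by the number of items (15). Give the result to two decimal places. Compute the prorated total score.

20.77

Reverse-coded (on a 0–3 scale, reversed = 3 − raw):
  item 1: 3 − 3 = 0
  item 7: 3 − 2 = 1
Completed scored items (13 of 15): 0, 2, 1, 3, 2, 1, 1, 0, 3, 0, 2, 2, 1; sum = 18.
Person mean = 18 / 13 ≈ 1.3846
Prorated total = (18 / 13) × 15 = 20.77 (to 2 dp)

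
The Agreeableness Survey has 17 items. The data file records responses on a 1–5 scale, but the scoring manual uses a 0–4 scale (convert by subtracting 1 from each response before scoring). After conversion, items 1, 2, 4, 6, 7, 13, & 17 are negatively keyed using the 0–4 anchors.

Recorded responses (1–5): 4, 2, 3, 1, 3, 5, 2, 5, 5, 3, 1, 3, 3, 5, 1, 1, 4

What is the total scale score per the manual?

Convert to 0–4: 3, 1, 2, 0, 2, 4, 1, 4, 4, 2, 0, 2, 2, 4, 0, 0, 3
Reverse-coded (reversed = (0+4) − raw = 4 − raw):
  item 1: 4 − 3 = 1
  item 2: 4 − 1 = 3
  item 4: 4 − 0 = 4
  item 6: 4 − 4 = 0
  item 7: 4 − 1 = 3
  item 13: 4 − 2 = 2
  item 17: 4 − 3 = 1
Scored: 1, 3, 2, 4, 2, 0, 3, 4, 4, 2, 0, 2, 2, 4, 0, 0, 1
Total = 34

34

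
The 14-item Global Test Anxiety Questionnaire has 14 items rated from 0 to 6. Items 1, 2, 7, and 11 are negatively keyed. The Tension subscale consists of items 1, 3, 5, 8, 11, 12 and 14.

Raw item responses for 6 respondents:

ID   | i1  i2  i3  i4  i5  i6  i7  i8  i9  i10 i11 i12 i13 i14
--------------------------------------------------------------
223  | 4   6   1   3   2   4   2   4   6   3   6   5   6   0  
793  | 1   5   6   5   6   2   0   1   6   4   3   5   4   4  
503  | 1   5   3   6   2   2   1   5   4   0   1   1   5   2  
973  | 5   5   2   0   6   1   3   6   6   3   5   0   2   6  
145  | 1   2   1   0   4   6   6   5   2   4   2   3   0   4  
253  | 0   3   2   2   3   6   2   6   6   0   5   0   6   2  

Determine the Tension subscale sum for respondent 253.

Respondent 253 raw: 0, 3, 2, 2, 3, 6, 2, 6, 6, 0, 5, 0, 6, 2.
Tension items: 1, 3, 5, 8, 11, 12, 14.
Reverse-coded (reverse-coded value = 6 − response):
  item 1: 6 − 0 = 6
  item 3: 2
  item 5: 3
  item 8: 6
  item 11: 6 − 5 = 1
  item 12: 0
  item 14: 2
Sum = 6 + 2 + 3 + 6 + 1 + 0 + 2 = 20

20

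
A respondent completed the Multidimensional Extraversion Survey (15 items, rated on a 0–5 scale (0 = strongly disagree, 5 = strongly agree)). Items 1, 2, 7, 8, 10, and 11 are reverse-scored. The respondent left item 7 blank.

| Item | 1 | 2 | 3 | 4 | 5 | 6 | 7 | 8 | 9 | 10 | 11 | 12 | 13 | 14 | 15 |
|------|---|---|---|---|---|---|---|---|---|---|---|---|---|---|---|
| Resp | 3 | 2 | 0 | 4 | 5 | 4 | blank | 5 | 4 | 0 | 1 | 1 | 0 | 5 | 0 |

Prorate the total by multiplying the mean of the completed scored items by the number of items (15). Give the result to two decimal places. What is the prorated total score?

Reverse-coded (reverse-coded value = 5 − response):
  item 1: 5 − 3 = 2
  item 2: 5 − 2 = 3
  item 8: 5 − 5 = 0
  item 10: 5 − 0 = 5
  item 11: 5 − 1 = 4
Completed scored items (14 of 15): 2, 3, 0, 4, 5, 4, 0, 4, 5, 4, 1, 0, 5, 0; sum = 37.
Person mean = 37 / 14 ≈ 2.6429
Prorated total = (37 / 14) × 15 = 39.64 (to 2 dp)

39.64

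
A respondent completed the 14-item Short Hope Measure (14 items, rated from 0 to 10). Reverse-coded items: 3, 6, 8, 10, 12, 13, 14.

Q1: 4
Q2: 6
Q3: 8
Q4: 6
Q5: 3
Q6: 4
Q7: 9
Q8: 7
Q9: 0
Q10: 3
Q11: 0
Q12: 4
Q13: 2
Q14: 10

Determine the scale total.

Reversing items 3, 6, 8, 10, 12, 13, & 14 with 10 − raw:
Total = 4 + 6 + (10−8) + 6 + 3 + (10−4) + 9 + (10−7) + 0 + (10−3) + 0 + (10−4) + (10−2) + (10−10)
      = 4 + 6 + 2 + 6 + 3 + 6 + 9 + 3 + 0 + 7 + 0 + 6 + 8 + 0 = 60

60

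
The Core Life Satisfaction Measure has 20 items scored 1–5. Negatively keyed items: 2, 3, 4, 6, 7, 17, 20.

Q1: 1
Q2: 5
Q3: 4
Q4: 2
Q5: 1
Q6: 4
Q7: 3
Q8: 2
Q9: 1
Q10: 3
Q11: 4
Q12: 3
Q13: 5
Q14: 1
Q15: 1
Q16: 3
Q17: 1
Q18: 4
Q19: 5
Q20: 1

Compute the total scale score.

Raw sum = 54. Negatively keyed items: 2, 3, 4, 6, 7, 17, 20; their raw sum = 20.
Each reversal replaces raw with 6 − raw, changing the total by 6 − 2·raw per item.
Total = 54 + 7·6 − 2·20 = 54 + 42 − 40 = 56

56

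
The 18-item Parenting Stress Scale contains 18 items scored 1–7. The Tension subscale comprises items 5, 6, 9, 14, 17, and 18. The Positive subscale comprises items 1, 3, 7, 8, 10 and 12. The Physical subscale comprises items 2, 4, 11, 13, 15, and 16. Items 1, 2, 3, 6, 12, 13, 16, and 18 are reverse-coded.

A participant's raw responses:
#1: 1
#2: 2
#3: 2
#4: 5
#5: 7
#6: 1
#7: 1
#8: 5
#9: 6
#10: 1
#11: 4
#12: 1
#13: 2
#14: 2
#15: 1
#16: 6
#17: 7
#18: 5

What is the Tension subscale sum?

32

Tension items: 5, 6, 9, 14, 17, 18.
Of these, items 6 & 18 are reverse-coded; reversed = (1+7) − raw = 8 − raw.
  item 5: 7
  item 6: 8 − 1 = 7
  item 9: 6
  item 14: 2
  item 17: 7
  item 18: 8 − 5 = 3
Sum = 7 + 7 + 6 + 2 + 7 + 3 = 32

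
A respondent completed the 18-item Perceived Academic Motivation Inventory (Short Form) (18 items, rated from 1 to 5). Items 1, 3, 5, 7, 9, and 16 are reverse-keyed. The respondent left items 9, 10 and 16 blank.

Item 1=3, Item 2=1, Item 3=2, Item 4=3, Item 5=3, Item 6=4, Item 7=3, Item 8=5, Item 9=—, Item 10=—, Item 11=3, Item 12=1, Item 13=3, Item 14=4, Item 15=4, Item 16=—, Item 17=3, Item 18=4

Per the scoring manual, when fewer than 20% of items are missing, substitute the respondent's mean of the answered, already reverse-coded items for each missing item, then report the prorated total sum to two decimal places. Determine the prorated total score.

57.60

Reverse-coded (on a 1–5 scale, reversed = 6 − raw):
  item 1: 6 − 3 = 3
  item 3: 6 − 2 = 4
  item 5: 6 − 3 = 3
  item 7: 6 − 3 = 3
Completed scored items (15 of 18): 3, 1, 4, 3, 3, 4, 3, 5, 3, 1, 3, 4, 4, 3, 4; sum = 48.
Person mean = 48 / 15 ≈ 3.2000
Prorated total = (48 / 15) × 18 = 57.60 (to 2 dp)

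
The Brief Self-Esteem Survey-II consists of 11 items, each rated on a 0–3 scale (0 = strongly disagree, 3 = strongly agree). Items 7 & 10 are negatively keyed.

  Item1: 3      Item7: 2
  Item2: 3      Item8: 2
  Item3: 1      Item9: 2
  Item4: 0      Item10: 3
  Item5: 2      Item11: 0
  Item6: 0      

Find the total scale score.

14

Reversing items 7 and 10 with 3 − raw:
Total = 3 + 3 + 1 + 0 + 2 + 0 + (3−2) + 2 + 2 + (3−3) + 0
      = 3 + 3 + 1 + 0 + 2 + 0 + 1 + 2 + 2 + 0 + 0 = 14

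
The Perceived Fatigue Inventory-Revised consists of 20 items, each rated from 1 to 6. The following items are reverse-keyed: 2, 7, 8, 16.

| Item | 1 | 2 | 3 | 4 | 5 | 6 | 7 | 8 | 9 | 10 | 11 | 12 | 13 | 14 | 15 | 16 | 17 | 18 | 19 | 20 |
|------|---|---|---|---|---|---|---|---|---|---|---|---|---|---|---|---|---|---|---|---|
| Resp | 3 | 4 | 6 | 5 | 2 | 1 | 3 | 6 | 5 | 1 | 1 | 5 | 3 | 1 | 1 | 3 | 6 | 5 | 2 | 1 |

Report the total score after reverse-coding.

60

Reversing items 2, 7, 8, and 16 with 7 − raw:
Total = 3 + (7−4) + 6 + 5 + 2 + 1 + (7−3) + (7−6) + 5 + 1 + 1 + 5 + 3 + 1 + 1 + (7−3) + 6 + 5 + 2 + 1
      = 3 + 3 + 6 + 5 + 2 + 1 + 4 + 1 + 5 + 1 + 1 + 5 + 3 + 1 + 1 + 4 + 6 + 5 + 2 + 1 = 60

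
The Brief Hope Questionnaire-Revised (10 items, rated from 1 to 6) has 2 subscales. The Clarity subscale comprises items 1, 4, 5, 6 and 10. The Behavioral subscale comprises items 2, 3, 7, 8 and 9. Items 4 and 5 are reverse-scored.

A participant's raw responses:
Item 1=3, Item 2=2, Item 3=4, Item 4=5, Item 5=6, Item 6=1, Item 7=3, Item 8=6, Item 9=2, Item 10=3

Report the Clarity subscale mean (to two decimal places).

2.00

Clarity items: 1, 4, 5, 6, 10.
Of these, items 4 and 5 are reverse-scored; reversed = (1+6) − raw = 7 − raw.
  item 1: 3
  item 4: 7 − 5 = 2
  item 5: 7 − 6 = 1
  item 6: 1
  item 10: 3
Sum = 3 + 2 + 1 + 1 + 3 = 10
Mean = 10 / 5 = 2.00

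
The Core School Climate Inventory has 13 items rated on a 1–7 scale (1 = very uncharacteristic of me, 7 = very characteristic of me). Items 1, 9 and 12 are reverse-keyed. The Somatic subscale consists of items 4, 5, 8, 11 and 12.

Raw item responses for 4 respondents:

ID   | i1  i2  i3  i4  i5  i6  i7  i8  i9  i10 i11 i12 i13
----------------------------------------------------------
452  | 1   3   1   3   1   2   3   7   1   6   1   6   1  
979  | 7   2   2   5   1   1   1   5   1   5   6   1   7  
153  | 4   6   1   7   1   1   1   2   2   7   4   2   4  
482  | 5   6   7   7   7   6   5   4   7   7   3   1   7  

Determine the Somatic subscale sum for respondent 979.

Respondent 979 raw: 7, 2, 2, 5, 1, 1, 1, 5, 1, 5, 6, 1, 7.
Somatic items: 4, 5, 8, 11, 12.
Reverse-coded (reverse-coded value = 8 − response):
  item 4: 5
  item 5: 1
  item 8: 5
  item 11: 6
  item 12: 8 − 1 = 7
Sum = 5 + 1 + 5 + 6 + 7 = 24

24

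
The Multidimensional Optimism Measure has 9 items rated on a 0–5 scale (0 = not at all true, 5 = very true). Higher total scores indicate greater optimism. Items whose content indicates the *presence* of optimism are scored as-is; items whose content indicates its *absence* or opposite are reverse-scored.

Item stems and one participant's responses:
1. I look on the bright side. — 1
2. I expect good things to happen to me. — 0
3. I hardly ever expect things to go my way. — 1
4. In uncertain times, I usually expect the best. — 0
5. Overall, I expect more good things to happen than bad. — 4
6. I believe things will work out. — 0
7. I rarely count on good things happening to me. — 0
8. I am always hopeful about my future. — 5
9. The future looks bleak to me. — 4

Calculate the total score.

Items 3, 7, 9 describe the absence/opposite of optimism → reverse-score.
reverse-coded value = 5 − response.
  item 1: 1
  item 2: 0
  item 3: 5 − 1 = 4
  item 4: 0
  item 5: 4
  item 6: 0
  item 7: 5 − 0 = 5
  item 8: 5
  item 9: 5 − 4 = 1
Total = 1 + 0 + 4 + 0 + 4 + 0 + 5 + 5 + 1 = 20

20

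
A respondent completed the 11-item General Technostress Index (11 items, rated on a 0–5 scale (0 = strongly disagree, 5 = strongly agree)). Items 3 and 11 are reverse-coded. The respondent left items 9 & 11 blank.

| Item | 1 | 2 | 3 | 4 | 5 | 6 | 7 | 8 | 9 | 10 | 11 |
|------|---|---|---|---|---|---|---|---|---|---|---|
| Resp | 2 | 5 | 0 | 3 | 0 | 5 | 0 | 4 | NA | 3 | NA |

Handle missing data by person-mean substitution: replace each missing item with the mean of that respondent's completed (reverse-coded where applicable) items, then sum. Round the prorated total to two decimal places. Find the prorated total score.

33.00

Reverse-coded (on a 0–5 scale, reversed = 5 − raw):
  item 3: 5 − 0 = 5
Completed scored items (9 of 11): 2, 5, 5, 3, 0, 5, 0, 4, 3; sum = 27.
Person mean = 27 / 9 ≈ 3.0000
Prorated total = (27 / 9) × 11 = 33.00 (to 2 dp)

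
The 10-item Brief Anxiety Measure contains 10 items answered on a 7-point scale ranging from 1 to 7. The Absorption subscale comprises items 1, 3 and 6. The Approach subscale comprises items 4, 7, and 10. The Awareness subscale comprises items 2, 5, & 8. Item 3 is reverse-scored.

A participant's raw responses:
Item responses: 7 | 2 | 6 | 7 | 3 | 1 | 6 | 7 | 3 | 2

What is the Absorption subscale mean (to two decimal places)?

Absorption items: 1, 3, 6.
Of these, item 3 is reverse-scored; on a 1–7 scale, reversed = 8 − raw.
  item 1: 7
  item 3: 8 − 6 = 2
  item 6: 1
Sum = 7 + 2 + 1 = 10
Mean = 10 / 3 = 3.33

3.33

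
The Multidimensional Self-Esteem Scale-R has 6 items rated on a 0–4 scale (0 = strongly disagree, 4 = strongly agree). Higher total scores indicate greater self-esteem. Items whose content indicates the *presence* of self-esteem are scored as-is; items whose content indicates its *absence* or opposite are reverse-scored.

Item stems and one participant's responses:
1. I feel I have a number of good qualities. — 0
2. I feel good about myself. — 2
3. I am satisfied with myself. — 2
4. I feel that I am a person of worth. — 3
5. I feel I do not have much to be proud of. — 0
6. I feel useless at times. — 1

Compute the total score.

Items 5, 6 describe the absence/opposite of self-esteem → reverse-score.
reverse-coded value = 4 − response.
  item 1: 0
  item 2: 2
  item 3: 2
  item 4: 3
  item 5: 4 − 0 = 4
  item 6: 4 − 1 = 3
Total = 0 + 2 + 2 + 3 + 4 + 3 = 14

14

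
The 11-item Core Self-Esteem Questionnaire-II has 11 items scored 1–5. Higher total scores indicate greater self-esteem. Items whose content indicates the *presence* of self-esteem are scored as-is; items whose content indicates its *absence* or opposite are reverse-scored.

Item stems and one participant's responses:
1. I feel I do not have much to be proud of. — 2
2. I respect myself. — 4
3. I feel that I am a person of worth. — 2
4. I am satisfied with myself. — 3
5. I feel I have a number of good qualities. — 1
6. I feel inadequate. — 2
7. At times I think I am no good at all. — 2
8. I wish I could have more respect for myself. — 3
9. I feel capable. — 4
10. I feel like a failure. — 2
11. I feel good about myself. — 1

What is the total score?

Items 1, 6, 7, 8, 10 describe the absence/opposite of self-esteem → reverse-score.
on a 1–5 scale, reversed = 6 − raw.
  item 1: 6 − 2 = 4
  item 2: 4
  item 3: 2
  item 4: 3
  item 5: 1
  item 6: 6 − 2 = 4
  item 7: 6 − 2 = 4
  item 8: 6 − 3 = 3
  item 9: 4
  item 10: 6 − 2 = 4
  item 11: 1
Total = 4 + 4 + 2 + 3 + 1 + 4 + 4 + 3 + 4 + 4 + 1 = 34

34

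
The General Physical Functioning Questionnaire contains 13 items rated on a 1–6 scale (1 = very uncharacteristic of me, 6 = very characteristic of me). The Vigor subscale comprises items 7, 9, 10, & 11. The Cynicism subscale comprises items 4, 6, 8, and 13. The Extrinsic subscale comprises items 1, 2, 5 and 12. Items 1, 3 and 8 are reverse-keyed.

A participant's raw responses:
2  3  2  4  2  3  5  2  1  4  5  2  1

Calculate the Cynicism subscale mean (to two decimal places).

3.25

Cynicism items: 4, 6, 8, 13.
Of these, item 8 is reverse-keyed; reversed = (1+6) − raw = 7 − raw.
  item 4: 4
  item 6: 3
  item 8: 7 − 2 = 5
  item 13: 1
Sum = 4 + 3 + 5 + 1 = 13
Mean = 13 / 4 = 3.25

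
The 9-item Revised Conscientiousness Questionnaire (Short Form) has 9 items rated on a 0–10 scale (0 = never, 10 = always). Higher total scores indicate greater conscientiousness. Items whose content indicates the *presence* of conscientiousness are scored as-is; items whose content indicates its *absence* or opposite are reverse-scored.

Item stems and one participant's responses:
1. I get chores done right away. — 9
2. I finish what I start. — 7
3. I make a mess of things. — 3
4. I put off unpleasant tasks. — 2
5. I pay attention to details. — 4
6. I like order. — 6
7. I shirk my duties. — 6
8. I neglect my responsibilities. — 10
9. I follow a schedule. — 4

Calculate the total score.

49

Items 3, 4, 7, 8 describe the absence/opposite of conscientiousness → reverse-score.
reversed = (0+10) − raw = 10 − raw.
  item 1: 9
  item 2: 7
  item 3: 10 − 3 = 7
  item 4: 10 − 2 = 8
  item 5: 4
  item 6: 6
  item 7: 10 − 6 = 4
  item 8: 10 − 10 = 0
  item 9: 4
Total = 9 + 7 + 7 + 8 + 4 + 6 + 4 + 0 + 4 = 49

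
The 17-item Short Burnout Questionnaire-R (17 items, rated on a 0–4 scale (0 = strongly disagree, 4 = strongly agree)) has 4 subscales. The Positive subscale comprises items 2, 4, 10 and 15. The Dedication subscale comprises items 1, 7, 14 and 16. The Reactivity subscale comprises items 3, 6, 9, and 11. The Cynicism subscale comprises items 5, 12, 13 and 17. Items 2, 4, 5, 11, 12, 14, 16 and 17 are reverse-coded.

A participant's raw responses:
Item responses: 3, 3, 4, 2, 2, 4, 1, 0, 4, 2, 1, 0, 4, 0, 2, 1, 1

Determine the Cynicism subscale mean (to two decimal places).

3.25

Cynicism items: 5, 12, 13, 17.
Of these, items 5, 12 and 17 are reverse-coded; reversed = (0+4) − raw = 4 − raw.
  item 5: 4 − 2 = 2
  item 12: 4 − 0 = 4
  item 13: 4
  item 17: 4 − 1 = 3
Sum = 2 + 4 + 4 + 3 = 13
Mean = 13 / 4 = 3.25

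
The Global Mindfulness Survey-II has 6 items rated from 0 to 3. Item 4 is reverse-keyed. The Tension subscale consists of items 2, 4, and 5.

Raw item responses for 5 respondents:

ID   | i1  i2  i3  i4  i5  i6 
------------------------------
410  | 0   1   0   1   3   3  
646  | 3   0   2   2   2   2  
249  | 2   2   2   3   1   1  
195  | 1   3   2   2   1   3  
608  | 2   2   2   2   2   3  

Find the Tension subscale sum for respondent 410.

Respondent 410 raw: 0, 1, 0, 1, 3, 3.
Tension items: 2, 4, 5.
Reverse-coded (reverse-coded value = 3 − response):
  item 2: 1
  item 4: 3 − 1 = 2
  item 5: 3
Sum = 1 + 2 + 3 = 6

6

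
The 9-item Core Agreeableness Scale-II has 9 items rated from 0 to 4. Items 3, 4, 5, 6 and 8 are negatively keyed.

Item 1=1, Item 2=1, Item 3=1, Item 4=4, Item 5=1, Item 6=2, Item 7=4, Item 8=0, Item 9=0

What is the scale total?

18

Reversing items 3, 4, 5, 6, and 8 with 4 − raw:
Total = 1 + 1 + (4−1) + (4−4) + (4−1) + (4−2) + 4 + (4−0) + 0
      = 1 + 1 + 3 + 0 + 3 + 2 + 4 + 4 + 0 = 18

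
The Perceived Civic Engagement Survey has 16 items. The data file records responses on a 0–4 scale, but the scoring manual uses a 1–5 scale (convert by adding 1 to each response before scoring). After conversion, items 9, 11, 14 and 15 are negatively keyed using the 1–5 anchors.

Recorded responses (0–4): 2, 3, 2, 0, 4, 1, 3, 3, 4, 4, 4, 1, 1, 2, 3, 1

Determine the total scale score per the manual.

44

Convert to 1–5: 3, 4, 3, 1, 5, 2, 4, 4, 5, 5, 5, 2, 2, 3, 4, 2
Reverse-coded (on a 1–5 scale, reversed = 6 − raw):
  item 9: 6 − 5 = 1
  item 11: 6 − 5 = 1
  item 14: 6 − 3 = 3
  item 15: 6 − 4 = 2
Scored: 3, 4, 3, 1, 5, 2, 4, 4, 1, 5, 1, 2, 2, 3, 2, 2
Total = 44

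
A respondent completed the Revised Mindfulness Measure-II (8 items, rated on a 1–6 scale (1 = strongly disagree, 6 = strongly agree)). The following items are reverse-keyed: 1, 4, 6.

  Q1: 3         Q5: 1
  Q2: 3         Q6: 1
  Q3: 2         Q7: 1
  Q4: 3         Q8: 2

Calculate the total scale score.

23

Reverse-keyed items use 7 − raw:
  item 1: 7 − 3 = 4
  item 4: 7 − 3 = 4
  item 6: 7 − 1 = 6
Scored items: 4, 3, 2, 4, 1, 6, 1, 2
Total = 4 + 3 + 2 + 4 + 1 + 6 + 1 + 2 = 23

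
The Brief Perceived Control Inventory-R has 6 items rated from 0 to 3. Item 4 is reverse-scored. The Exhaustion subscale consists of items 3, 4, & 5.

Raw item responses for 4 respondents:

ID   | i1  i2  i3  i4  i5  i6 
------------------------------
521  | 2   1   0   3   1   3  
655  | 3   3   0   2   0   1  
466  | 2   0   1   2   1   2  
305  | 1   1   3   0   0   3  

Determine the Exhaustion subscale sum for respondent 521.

Respondent 521 raw: 2, 1, 0, 3, 1, 3.
Exhaustion items: 3, 4, 5.
Reverse-coded (reversed = (0+3) − raw = 3 − raw):
  item 3: 0
  item 4: 3 − 3 = 0
  item 5: 1
Sum = 0 + 0 + 1 = 1

1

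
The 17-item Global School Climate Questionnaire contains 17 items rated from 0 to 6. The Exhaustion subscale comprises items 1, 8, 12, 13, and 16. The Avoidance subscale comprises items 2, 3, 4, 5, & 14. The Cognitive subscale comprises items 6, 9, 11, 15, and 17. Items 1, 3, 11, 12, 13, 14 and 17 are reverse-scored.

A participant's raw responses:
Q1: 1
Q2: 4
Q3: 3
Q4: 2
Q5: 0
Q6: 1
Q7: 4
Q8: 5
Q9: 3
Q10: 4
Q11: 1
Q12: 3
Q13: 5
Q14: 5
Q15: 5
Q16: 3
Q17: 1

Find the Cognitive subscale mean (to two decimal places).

Cognitive items: 6, 9, 11, 15, 17.
Of these, items 11 & 17 are reverse-scored; reverse-coded value = 6 − response.
  item 6: 1
  item 9: 3
  item 11: 6 − 1 = 5
  item 15: 5
  item 17: 6 − 1 = 5
Sum = 1 + 3 + 5 + 5 + 5 = 19
Mean = 19 / 5 = 3.80

3.80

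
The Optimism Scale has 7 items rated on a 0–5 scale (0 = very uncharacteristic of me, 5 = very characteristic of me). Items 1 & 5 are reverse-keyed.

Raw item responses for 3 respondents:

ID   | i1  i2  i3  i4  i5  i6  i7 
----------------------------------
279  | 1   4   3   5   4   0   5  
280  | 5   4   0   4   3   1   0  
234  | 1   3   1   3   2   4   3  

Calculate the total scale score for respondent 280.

11

Respondent 280 raw: 5, 4, 0, 4, 3, 1, 0.
Reverse-coded (on a 0–5 scale, reversed = 5 − raw):
  item 1: 5 − 5 = 0
  item 2: 4
  item 3: 0
  item 4: 4
  item 5: 5 − 3 = 2
  item 6: 1
  item 7: 0
Sum = 0 + 4 + 0 + 4 + 2 + 1 + 0 = 11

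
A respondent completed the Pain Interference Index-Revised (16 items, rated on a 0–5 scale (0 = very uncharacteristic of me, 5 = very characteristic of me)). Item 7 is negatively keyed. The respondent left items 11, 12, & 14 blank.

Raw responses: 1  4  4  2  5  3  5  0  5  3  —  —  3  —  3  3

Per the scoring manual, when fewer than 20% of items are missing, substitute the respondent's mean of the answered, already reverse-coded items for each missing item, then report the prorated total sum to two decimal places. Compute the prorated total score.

44.31

Reverse-coded (on a 0–5 scale, reversed = 5 − raw):
  item 7: 5 − 5 = 0
Completed scored items (13 of 16): 1, 4, 4, 2, 5, 3, 0, 0, 5, 3, 3, 3, 3; sum = 36.
Person mean = 36 / 13 ≈ 2.7692
Prorated total = (36 / 13) × 16 = 44.31 (to 2 dp)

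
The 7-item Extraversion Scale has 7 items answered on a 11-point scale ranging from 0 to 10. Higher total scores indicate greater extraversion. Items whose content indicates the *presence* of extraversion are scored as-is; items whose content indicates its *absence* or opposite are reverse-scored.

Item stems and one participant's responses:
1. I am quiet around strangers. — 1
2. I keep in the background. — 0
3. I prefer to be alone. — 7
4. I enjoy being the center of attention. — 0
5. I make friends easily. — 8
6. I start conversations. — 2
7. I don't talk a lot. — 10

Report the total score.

32

Items 1, 2, 3, 7 describe the absence/opposite of extraversion → reverse-score.
reverse-coded value = 10 − response.
  item 1: 10 − 1 = 9
  item 2: 10 − 0 = 10
  item 3: 10 − 7 = 3
  item 4: 0
  item 5: 8
  item 6: 2
  item 7: 10 − 10 = 0
Total = 9 + 10 + 3 + 0 + 8 + 2 + 0 = 32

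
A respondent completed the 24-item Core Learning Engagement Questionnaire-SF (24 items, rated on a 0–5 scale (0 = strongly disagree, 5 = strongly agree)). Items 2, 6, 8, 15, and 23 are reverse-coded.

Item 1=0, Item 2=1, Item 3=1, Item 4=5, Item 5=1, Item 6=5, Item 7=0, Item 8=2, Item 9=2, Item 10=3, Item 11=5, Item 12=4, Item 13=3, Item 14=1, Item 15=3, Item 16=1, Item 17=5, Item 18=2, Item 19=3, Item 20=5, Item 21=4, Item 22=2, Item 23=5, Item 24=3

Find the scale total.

Raw sum = 66. Reverse-coded items: 2, 6, 8, 15, 23; their raw sum = 16.
Each reversal replaces raw with 5 − raw, changing the total by 5 − 2·raw per item.
Total = 66 + 5·5 − 2·16 = 66 + 25 − 32 = 59

59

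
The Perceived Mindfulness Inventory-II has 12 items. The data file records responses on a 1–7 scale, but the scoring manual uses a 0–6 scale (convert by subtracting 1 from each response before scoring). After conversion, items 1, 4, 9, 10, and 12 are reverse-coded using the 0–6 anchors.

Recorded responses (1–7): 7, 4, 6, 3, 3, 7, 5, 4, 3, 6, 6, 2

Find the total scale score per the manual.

42

Convert to 0–6: 6, 3, 5, 2, 2, 6, 4, 3, 2, 5, 5, 1
Reverse-coded (on a 0–6 scale, reversed = 6 − raw):
  item 1: 6 − 6 = 0
  item 4: 6 − 2 = 4
  item 9: 6 − 2 = 4
  item 10: 6 − 5 = 1
  item 12: 6 − 1 = 5
Scored: 0, 3, 5, 4, 2, 6, 4, 3, 4, 1, 5, 5
Total = 42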